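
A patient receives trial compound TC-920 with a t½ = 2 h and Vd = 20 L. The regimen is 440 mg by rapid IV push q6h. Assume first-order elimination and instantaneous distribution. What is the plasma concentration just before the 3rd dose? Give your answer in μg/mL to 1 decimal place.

f = (1/2)^(τ/t½) = (1/2)^(6/2) ≈ 0.1250.
C₀ = D/Vd = 440/20 ≈ 22.000 μg/mL.
Before the 3rd dose, 2 doses have been given. Superposition: Cmin = C₀·(f + f²).
≈ 22.000 × (0.1250 + 0.0156) ≈ 22.000 × 0.1406 ≈ 3.093 μg/mL.

3.1 μg/mL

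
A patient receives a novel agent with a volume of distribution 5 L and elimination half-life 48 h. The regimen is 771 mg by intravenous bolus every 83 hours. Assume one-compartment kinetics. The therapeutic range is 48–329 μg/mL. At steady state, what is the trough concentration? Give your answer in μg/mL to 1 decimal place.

66.6 μg/mL

k = ln2/t½ = ln2/48 ≈ 0.014441 h⁻¹; fraction remaining f = e^(−kτ) = e^(−0.014441×83) ≈ 0.3016.
At steady state, accumulation factor R = 1/(1 − e^(−kτ)) ≈ 1.4318.
Single-dose peak C₀ = D/Vd = 771/5 ≈ 154.200 μg/mL.
Steady-state peak Cmax,ss = C₀·R ≈ 154.200 × 1.4318 ≈ 220.784 μg/mL.
Steady-state trough Cmin,ss = Cmax,ss·f ≈ 220.784 × 0.3016 ≈ 66.588 μg/mL.
Trough 66.6 μg/mL vs MEC 48 μg/mL: adequate.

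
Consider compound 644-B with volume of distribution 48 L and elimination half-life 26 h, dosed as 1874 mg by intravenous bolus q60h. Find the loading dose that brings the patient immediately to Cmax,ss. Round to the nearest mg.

2348 mg

f = (1/2)^(60/26) ≈ 0.201983; accumulation ratio R = 1/(1−f) ≈ 1.25311.
Loading dose to hit Cmax,ss on first dose: D_load = D_maint·R ≈ 1874 × 1.25311 ≈ 2348.33 mg.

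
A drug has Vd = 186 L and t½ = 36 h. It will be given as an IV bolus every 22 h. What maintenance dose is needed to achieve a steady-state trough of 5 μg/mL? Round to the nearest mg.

491 mg

τ/t½ = 22/36 ≈ 0.61111, so f = (1/2)^(22/36) ≈ 0.654692.
Cmin,ss = (D/Vd)·f/(1−f), so D = Cmin,ss·Vd·(1−f)/f.
D = 5 × 186 × (1−f)/f ≈ 5 × 186 × 0.52744 ≈ 490.52 mg.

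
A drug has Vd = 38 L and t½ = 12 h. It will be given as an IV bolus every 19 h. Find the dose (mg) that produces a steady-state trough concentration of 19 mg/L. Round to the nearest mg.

1442 mg

τ/t½ = 19/12 ≈ 1.5833, so f = (1/2)^(19/12) ≈ 0.333710.
Cmin,ss = (D/Vd)·f/(1−f), so D = Cmin,ss·Vd·(1−f)/f.
D = 19 × 38 × (1−f)/f ≈ 19 × 38 × 1.99661 ≈ 1441.55 mg.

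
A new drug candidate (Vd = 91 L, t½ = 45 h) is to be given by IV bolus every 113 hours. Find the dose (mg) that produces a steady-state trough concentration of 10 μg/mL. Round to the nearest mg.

τ/t½ = 113/45 ≈ 2.5111, so f = (1/2)^(113/45) ≈ 0.175420.
Cmin,ss = (D/Vd)·f/(1−f), so D = Cmin,ss·Vd·(1−f)/f.
D = 10 × 91 × (1−f)/f ≈ 10 × 91 × 4.70060 ≈ 4277.55 mg.

4278 mg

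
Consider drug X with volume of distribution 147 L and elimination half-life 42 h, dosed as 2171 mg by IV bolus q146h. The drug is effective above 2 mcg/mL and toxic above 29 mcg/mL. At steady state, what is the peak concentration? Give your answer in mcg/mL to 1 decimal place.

τ/t½ = 146/42 ≈ 3.4762, so fraction remaining f = (1/2)^(146/42) ≈ 0.0899.
Accumulation ratio R = 1/(1 − f) ≈ 1/0.9101 ≈ 1.0988.
Each bolus raises the concentration by D/Vd = 2171/147 ≈ 14.769 mcg/mL.
Cmax,ss = C₀/(1 − f) ≈ 14.769/0.9101 ≈ 16.228 mcg/mL.
Peak 16.2 mcg/mL vs MTC 29 mcg/mL: below toxic threshold.

16.2 mcg/mL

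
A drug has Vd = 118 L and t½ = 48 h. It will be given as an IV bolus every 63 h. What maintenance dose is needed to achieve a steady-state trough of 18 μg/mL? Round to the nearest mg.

τ/t½ = 63/48 ≈ 1.3125, so f = (1/2)^(63/48) ≈ 0.402623.
Cmin,ss = (D/Vd)·f/(1−f), so D = Cmin,ss·Vd·(1−f)/f.
D = 18 × 118 × (1−f)/f ≈ 18 × 118 × 1.48371 ≈ 3151.40 mg.

3151 mg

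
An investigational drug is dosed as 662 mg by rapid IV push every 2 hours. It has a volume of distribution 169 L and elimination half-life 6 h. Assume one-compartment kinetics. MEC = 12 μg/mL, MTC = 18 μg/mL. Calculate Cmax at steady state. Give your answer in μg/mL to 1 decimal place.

19.0 μg/mL

Over one 2-h interval, 2/6 ≈ 0.33333 half-lives elapse, leaving f ≈ 0.7937 of each dose.
Accumulation ratio R = 1/(1 − f) ≈ 1/0.2063 ≈ 4.8473.
Single-dose peak C₀ = D/Vd = 662/169 ≈ 3.917 μg/mL.
Steady-state peak Cmax,ss = C₀·R ≈ 3.917 × 4.8473 ≈ 18.987 μg/mL.
Peak 19.0 μg/mL vs MTC 18 μg/mL: exceeds toxic threshold.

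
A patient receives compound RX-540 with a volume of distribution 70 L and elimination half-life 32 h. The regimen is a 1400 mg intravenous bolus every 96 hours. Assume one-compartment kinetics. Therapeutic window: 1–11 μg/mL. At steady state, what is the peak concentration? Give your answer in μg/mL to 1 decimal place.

The dosing interval is 3 half-lives, so f = 2^(−3) = 0.125.
At steady state, R = 1/(1 − 0.125) = 8/7.
Single-dose peak C₀ = D/Vd = 1400/70 = 20 μg/mL.
Steady-state peak Cmax,ss = C₀·R = 20 × 8/7 ≈ 22.857 μg/mL.
Peak 22.9 μg/mL vs MTC 11 μg/mL: exceeds toxic threshold.

22.9 μg/mL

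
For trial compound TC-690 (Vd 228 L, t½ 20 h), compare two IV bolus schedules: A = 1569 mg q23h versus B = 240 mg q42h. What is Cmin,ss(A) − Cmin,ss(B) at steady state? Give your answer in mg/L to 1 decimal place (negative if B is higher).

5.3 mg/L

Regimen A: f = (1/2)^(23/20) ≈ 0.4506; Cmin,ss = (1569/228)·f/(1−f) ≈ 5.644 mg/L.
Regimen B: f = (1/2)^(42/20) ≈ 0.2333; Cmin,ss = (240/228)·f/(1−f) ≈ 0.320 mg/L.
Difference ≈ 5.644 − 0.320 ≈ 5.324 mg/L.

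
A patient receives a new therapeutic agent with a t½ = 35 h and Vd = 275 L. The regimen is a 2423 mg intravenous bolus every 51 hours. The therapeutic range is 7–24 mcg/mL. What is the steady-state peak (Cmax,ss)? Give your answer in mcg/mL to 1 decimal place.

13.9 mcg/mL

k = ln2/t½ = ln2/35 ≈ 0.019804 h⁻¹; fraction remaining f = e^(−kτ) = e^(−0.019804×51) ≈ 0.3642.
Accumulation ratio R = 1/(1 − f) ≈ 1/0.6358 ≈ 1.5728.
Each bolus raises the concentration by D/Vd = 2423/275 ≈ 8.811 mcg/mL.
Steady-state peak Cmax,ss = C₀·R ≈ 8.811 × 1.5728 ≈ 13.858 mcg/mL.
Peak 13.9 mcg/mL vs MTC 24 mcg/mL: below toxic threshold.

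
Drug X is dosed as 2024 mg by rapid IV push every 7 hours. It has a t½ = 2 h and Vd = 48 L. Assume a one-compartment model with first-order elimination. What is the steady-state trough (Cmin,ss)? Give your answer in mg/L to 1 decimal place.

Over one 7-h interval, 7/2 ≈ 3.5 half-lives elapse, leaving f ≈ 0.0884 of each dose.
Single-dose peak C₀ = D/Vd = 2024/48 ≈ 42.167 mg/L.
Steady-state trough Cmin,ss = C₀·f/(1−f) ≈ 42.167 × 0.0884/0.9116 ≈ 4.089 mg/L.

4.1 mg/L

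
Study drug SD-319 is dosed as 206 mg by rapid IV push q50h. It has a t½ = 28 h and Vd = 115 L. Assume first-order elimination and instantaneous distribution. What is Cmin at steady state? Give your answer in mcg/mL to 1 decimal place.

0.7 mcg/mL

τ/t½ = 50/28 ≈ 1.7857, so fraction remaining f = (1/2)^(50/28) ≈ 0.2900.
Accumulation ratio R = 1/(1 − f) ≈ 1/0.7100 ≈ 1.4085.
Each bolus raises the concentration by D/Vd = 206/115 ≈ 1.791 mcg/mL.
Cmax,ss = C₀/(1 − f) ≈ 1.791/0.7100 ≈ 2.523 mcg/mL.
Steady-state trough Cmin,ss = Cmax,ss·f ≈ 2.523 × 0.2900 ≈ 0.732 mcg/mL.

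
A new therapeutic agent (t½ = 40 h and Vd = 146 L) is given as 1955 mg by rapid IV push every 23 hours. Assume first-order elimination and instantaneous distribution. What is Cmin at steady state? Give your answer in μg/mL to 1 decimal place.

27.3 μg/mL

k = ln2/t½ = ln2/40 ≈ 0.017329 h⁻¹; fraction remaining f = e^(−kτ) = e^(−0.017329×23) ≈ 0.6713.
Each bolus raises the concentration by D/Vd = 1955/146 ≈ 13.390 μg/mL.
Steady-state trough Cmin,ss = C₀·f/(1−f) ≈ 13.390 × 0.6713/0.3287 ≈ 27.346 μg/mL.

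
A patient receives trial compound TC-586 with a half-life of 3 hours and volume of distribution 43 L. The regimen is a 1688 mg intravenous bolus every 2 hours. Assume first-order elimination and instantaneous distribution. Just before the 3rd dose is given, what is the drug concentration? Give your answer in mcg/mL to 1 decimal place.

f = (1/2)^(τ/t½) = (1/2)^(2/3) ≈ 0.6300.
C₀ = D/Vd = 1688/43 ≈ 39.256 mcg/mL.
Before the 3rd dose, 2 doses have been given. Superposition: Cmin = C₀·(f + f²).
≈ 39.256 × (0.6300 + 0.3969) ≈ 39.256 × 1.0269 ≈ 40.312 mcg/mL.

40.3 mcg/mL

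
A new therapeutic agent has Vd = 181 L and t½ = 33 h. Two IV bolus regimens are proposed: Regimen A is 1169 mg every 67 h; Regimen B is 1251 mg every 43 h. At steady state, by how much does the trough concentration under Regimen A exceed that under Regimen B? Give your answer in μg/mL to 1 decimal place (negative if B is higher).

Regimen A: f = (1/2)^(67/33) ≈ 0.2448; Cmin,ss = (1169/181)·f/(1−f) ≈ 2.094 μg/mL.
Regimen B: f = (1/2)^(43/33) ≈ 0.4053; Cmin,ss = (1251/181)·f/(1−f) ≈ 4.710 μg/mL.
Difference ≈ 2.094 − 4.710 ≈ -2.616 μg/mL.

-2.6 μg/mL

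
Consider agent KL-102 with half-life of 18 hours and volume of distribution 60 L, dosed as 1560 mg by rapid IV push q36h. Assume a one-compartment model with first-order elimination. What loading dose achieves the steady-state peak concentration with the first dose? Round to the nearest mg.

2080 mg

f = (1/2)^(36/18) ≈ 0.250000; accumulation ratio R = 1/(1−f) ≈ 1.33333.
Loading dose to hit Cmax,ss on first dose: D_load = D_maint·R ≈ 1560 × 1.33333 ≈ 2079.99 mg.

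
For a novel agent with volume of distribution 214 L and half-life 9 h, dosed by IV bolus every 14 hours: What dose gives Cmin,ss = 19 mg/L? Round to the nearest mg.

τ/t½ = 14/9 ≈ 1.5556, so f = (1/2)^(14/9) ≈ 0.340198.
Cmin,ss = (D/Vd)·f/(1−f), so D = Cmin,ss·Vd·(1−f)/f.
D = 19 × 214 × (1−f)/f ≈ 19 × 214 × 1.93946 ≈ 7885.84 mg.

7886 mg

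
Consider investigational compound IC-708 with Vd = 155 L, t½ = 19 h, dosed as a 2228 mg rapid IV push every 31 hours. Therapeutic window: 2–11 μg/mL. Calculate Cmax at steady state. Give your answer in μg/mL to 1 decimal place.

Over one 31-h interval, 31/19 ≈ 1.6316 half-lives elapse, leaving f ≈ 0.3227 of each dose.
Accumulation ratio R = 1/(1 − f) ≈ 1/0.6773 ≈ 1.4765.
Single-dose peak C₀ = D/Vd = 2228/155 ≈ 14.374 μg/mL.
Steady-state peak Cmax,ss = C₀·R ≈ 14.374 × 1.4765 ≈ 21.223 μg/mL.
Peak 21.2 μg/mL vs MTC 11 μg/mL: exceeds toxic threshold.

21.2 μg/mL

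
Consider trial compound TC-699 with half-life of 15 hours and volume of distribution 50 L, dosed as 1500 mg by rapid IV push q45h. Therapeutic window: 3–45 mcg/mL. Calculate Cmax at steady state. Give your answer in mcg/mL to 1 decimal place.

τ = 45 h = 3 half-lives, so f = (1/2)^3 = 0.125.
At steady state, R = 1/(1 − 0.125) = 8/7.
Single-dose peak C₀ = D/Vd = 1500/50 = 30 mcg/mL.
Steady-state peak Cmax,ss = C₀·R = 30 × 8/7 ≈ 34.286 mcg/mL.
Peak 34.3 mcg/mL vs MTC 45 mcg/mL: below toxic threshold.

34.3 mcg/mL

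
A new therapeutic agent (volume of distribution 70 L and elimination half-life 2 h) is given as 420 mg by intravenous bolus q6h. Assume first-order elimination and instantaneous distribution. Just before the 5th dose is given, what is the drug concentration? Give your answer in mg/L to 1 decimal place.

0.9 mg/L

f = (1/2)^(τ/t½) = (1/2)^(6/2) ≈ 0.1250.
C₀ = D/Vd = 420/70 ≈ 6.000 mg/L.
Before the 5th dose, 4 doses have been given. Superposition: Cmin = C₀·(f + f² + … + f^4).
≈ 6.000 × (0.1250 + 0.0156 + 0.0020 + 0.0002) ≈ 6.000 × 0.1428 ≈ 0.857 mg/L.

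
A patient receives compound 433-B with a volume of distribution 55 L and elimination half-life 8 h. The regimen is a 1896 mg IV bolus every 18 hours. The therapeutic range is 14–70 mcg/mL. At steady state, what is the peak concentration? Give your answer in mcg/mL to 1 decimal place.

Over one 18-h interval, 18/8 ≈ 2.25 half-lives elapse, leaving f ≈ 0.2102 of each dose.
At steady state, accumulation factor R = 1/(1 − e^(−kτ)) ≈ 1.2661.
Each bolus raises the concentration by D/Vd = 1896/55 ≈ 34.473 mcg/mL.
Steady-state peak Cmax,ss = C₀·R ≈ 34.473 × 1.2661 ≈ 43.646 mcg/mL.
Peak 43.6 mcg/mL vs MTC 70 mcg/mL: below toxic threshold.

43.6 mcg/mL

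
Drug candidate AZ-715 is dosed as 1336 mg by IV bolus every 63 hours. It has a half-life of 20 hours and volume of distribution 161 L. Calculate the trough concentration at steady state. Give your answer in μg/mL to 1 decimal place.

k = ln2/t½ = ln2/20 ≈ 0.034657 h⁻¹; fraction remaining f = e^(−kτ) = e^(−0.034657×63) ≈ 0.1127.
Each bolus raises the concentration by D/Vd = 1336/161 ≈ 8.298 μg/mL.
Steady-state trough Cmin,ss = C₀·f/(1−f) ≈ 8.298 × 0.1127/0.8873 ≈ 1.054 μg/mL.

1.1 μg/mL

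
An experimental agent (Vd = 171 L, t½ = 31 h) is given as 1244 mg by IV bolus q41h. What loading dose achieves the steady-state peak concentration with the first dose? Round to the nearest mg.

2073 mg

f = (1/2)^(41/31) ≈ 0.399819; accumulation ratio R = 1/(1−f) ≈ 1.66616.
Loading dose to hit Cmax,ss on first dose: D_load = D_maint·R ≈ 1244 × 1.66616 ≈ 2072.70 mg.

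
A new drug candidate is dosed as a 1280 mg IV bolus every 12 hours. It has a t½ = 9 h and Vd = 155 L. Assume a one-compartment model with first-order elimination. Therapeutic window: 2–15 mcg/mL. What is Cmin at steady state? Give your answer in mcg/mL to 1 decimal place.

Over one 12-h interval, 12/9 ≈ 1.3333 half-lives elapse, leaving f ≈ 0.3969 of each dose.
Accumulation ratio R = 1/(1 − f) ≈ 1/0.6031 ≈ 1.6581.
Single-dose peak C₀ = D/Vd = 1280/155 ≈ 8.258 mcg/mL.
Cmax,ss = C₀/(1 − f) ≈ 8.258/0.6031 ≈ 13.693 mcg/mL.
One interval later, Cmin,ss = Cmax,ss·e^(−kτ) ≈ 13.693 × 0.3969 ≈ 5.435 mcg/mL.
Trough 5.4 mcg/mL vs MEC 2 mcg/mL: adequate.

5.4 mcg/mL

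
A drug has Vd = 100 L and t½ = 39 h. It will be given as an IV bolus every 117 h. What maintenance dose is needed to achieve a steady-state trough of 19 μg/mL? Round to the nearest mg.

13300 mg

τ/t½ = 117/39 ≈ 3, so f = (1/2)^(117/39) ≈ 0.125000.
Cmin,ss = (D/Vd)·f/(1−f), so D = Cmin,ss·Vd·(1−f)/f.
D = 19 × 100 × (1−f)/f ≈ 19 × 100 × 7.00000 ≈ 13300.00 mg.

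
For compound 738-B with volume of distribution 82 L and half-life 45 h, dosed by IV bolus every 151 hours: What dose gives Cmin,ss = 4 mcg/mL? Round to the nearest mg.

3029 mg

τ/t½ = 151/45 ≈ 3.3556, so f = (1/2)^(151/45) ≈ 0.097696.
Cmin,ss = (D/Vd)·f/(1−f), so D = Cmin,ss·Vd·(1−f)/f.
D = 4 × 82 × (1−f)/f ≈ 4 × 82 × 9.23583 ≈ 3029.35 mg.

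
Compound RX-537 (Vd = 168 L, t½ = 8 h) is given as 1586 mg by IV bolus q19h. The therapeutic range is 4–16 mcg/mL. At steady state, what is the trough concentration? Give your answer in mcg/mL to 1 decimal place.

τ/t½ = 19/8 ≈ 2.375, so fraction remaining f = (1/2)^(19/8) ≈ 0.1928.
Accumulation ratio R = 1/(1 − f) ≈ 1/0.8072 ≈ 1.2389.
Each bolus raises the concentration by D/Vd = 1586/168 ≈ 9.440 mcg/mL.
Cmax,ss = C₀/(1 − f) ≈ 9.440/0.8072 ≈ 11.695 mcg/mL.
Steady-state trough Cmin,ss = Cmax,ss·f ≈ 11.695 × 0.1928 ≈ 2.255 mcg/mL.
Trough 2.3 mcg/mL vs MEC 4 mcg/mL: subtherapeutic.

2.3 mcg/mL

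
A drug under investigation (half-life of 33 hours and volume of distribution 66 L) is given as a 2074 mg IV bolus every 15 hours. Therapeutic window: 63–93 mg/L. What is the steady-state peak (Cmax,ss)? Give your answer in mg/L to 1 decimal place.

116.3 mg/L

k = ln2/t½ = ln2/33 ≈ 0.021004 h⁻¹; fraction remaining f = e^(−kτ) = e^(−0.021004×15) ≈ 0.7297.
At steady state, accumulation factor R = 1/(1 − e^(−kτ)) ≈ 3.6996.
Each bolus raises the concentration by D/Vd = 2074/66 ≈ 31.424 mg/L.
Steady-state peak Cmax,ss = C₀·R ≈ 31.424 × 3.6996 ≈ 116.256 mg/L.
Peak 116.3 mg/L vs MTC 93 mg/L: exceeds toxic threshold.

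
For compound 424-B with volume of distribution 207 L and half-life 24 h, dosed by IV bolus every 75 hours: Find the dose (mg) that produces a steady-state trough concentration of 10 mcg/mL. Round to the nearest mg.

15989 mg

τ/t½ = 75/24 ≈ 3.125, so f = (1/2)^(75/24) ≈ 0.114626.
Cmin,ss = (D/Vd)·f/(1−f), so D = Cmin,ss·Vd·(1−f)/f.
D = 10 × 207 × (1−f)/f ≈ 10 × 207 × 7.72402 ≈ 15988.72 mg.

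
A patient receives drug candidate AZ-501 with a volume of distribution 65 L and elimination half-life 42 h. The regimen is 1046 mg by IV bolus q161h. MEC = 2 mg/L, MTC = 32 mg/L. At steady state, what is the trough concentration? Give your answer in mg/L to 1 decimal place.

Over one 161-h interval, 161/42 ≈ 3.8333 half-lives elapse, leaving f ≈ 0.0702 of each dose.
Single-dose peak C₀ = D/Vd = 1046/65 ≈ 16.092 mg/L.
Steady-state trough Cmin,ss = C₀·f/(1−f) ≈ 16.092 × 0.0702/0.9298 ≈ 1.215 mg/L.
Trough 1.2 mg/L vs MEC 2 mg/L: subtherapeutic.

1.2 mg/L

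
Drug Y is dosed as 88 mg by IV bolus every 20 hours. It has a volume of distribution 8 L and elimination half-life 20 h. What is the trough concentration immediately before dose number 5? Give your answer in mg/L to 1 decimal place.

10.3 mg/L

f = (1/2)^(τ/t½) = (1/2)^(20/20) ≈ 0.5000.
C₀ = D/Vd = 88/8 ≈ 11.000 mg/L.
Before the 5th dose, 4 doses have been given. Superposition: Cmin = C₀·(f + f² + … + f^4).
≈ 11.000 × (0.5000 + 0.2500 + 0.1250 + 0.0625) ≈ 11.000 × 0.9375 ≈ 10.312 mg/L.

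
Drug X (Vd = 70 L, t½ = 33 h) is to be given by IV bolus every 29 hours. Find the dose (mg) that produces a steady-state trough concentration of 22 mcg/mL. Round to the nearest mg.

τ/t½ = 29/33 ≈ 0.87879, so f = (1/2)^(29/33) ≈ 0.543824.
Cmin,ss = (D/Vd)·f/(1−f), so D = Cmin,ss·Vd·(1−f)/f.
D = 22 × 70 × (1−f)/f ≈ 22 × 70 × 0.83883 ≈ 1291.80 mg.

1292 mg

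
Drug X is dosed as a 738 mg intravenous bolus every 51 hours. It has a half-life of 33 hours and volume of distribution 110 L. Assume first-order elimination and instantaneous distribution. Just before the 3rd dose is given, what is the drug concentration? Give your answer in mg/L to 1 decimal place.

3.1 mg/L

f = (1/2)^(τ/t½) = (1/2)^(51/33) ≈ 0.3426.
C₀ = D/Vd = 738/110 ≈ 6.709 mg/L.
Before the 3rd dose, 2 doses have been given. Superposition: Cmin = C₀·(f + f²).
≈ 6.709 × (0.3426 + 0.1174) ≈ 6.709 × 0.4600 ≈ 3.086 mg/L.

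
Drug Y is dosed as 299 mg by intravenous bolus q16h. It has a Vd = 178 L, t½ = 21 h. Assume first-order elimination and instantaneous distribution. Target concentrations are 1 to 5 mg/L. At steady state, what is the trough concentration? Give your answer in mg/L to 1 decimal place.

Over one 16-h interval, 16/21 ≈ 0.7619 half-lives elapse, leaving f ≈ 0.5897 of each dose.
At steady state, accumulation factor R = 1/(1 − e^(−kτ)) ≈ 2.4372.
Each bolus raises the concentration by D/Vd = 299/178 ≈ 1.680 mg/L.
Steady-state peak Cmax,ss = C₀·R ≈ 1.680 × 2.4372 ≈ 4.094 mg/L.
One interval later, Cmin,ss = Cmax,ss·e^(−kτ) ≈ 4.094 × 0.5897 ≈ 2.414 mg/L.
Trough 2.4 mg/L vs MEC 1 mg/L: adequate.

2.4 mg/L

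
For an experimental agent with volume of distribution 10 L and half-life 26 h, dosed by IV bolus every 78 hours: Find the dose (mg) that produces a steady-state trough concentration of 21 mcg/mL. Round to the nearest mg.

τ/t½ = 78/26 ≈ 3, so f = (1/2)^(78/26) ≈ 0.125000.
Cmin,ss = (D/Vd)·f/(1−f), so D = Cmin,ss·Vd·(1−f)/f.
D = 21 × 10 × (1−f)/f ≈ 21 × 10 × 7.00000 ≈ 1470.00 mg.

1470 mg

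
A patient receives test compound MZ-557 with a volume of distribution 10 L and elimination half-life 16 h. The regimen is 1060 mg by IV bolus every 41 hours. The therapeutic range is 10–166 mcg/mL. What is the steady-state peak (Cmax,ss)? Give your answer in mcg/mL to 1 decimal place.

127.6 mcg/mL

Over one 41-h interval, 41/16 ≈ 2.5625 half-lives elapse, leaving f ≈ 0.1693 of each dose.
Accumulation ratio R = 1/(1 − f) ≈ 1/0.8307 ≈ 1.2038.
Single-dose peak C₀ = D/Vd = 1060/10 ≈ 106.000 mcg/mL.
Cmax,ss = C₀/(1 − f) ≈ 106.000/0.8307 ≈ 127.603 mcg/mL.
Peak 127.6 mcg/mL vs MTC 166 mcg/mL: below toxic threshold.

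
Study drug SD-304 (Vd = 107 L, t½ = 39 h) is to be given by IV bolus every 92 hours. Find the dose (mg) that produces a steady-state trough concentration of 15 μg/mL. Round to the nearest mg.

τ/t½ = 92/39 ≈ 2.359, so f = (1/2)^(92/39) ≈ 0.194930.
Cmin,ss = (D/Vd)·f/(1−f), so D = Cmin,ss·Vd·(1−f)/f.
D = 15 × 107 × (1−f)/f ≈ 15 × 107 × 4.13005 ≈ 6628.73 mg.

6629 mg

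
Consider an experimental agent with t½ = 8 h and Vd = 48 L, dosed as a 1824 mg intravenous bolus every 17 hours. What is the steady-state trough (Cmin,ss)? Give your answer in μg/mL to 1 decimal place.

11.3 μg/mL

Over one 17-h interval, 17/8 ≈ 2.125 half-lives elapse, leaving f ≈ 0.2293 of each dose.
At steady state, accumulation factor R = 1/(1 − e^(−kτ)) ≈ 1.2975.
Single-dose peak C₀ = D/Vd = 1824/48 ≈ 38.000 μg/mL.
Steady-state peak Cmax,ss = C₀·R ≈ 38.000 × 1.2975 ≈ 49.305 μg/mL.
Steady-state trough Cmin,ss = Cmax,ss·f ≈ 49.305 × 0.2293 ≈ 11.306 μg/mL.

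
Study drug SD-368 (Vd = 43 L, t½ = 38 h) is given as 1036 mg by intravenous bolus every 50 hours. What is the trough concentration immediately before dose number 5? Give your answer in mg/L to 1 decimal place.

f = (1/2)^(τ/t½) = (1/2)^(50/38) ≈ 0.4017.
C₀ = D/Vd = 1036/43 ≈ 24.093 mg/L.
Before the 5th dose, 4 doses have been given. Superposition: Cmin = C₀·(f + f² + … + f^4).
≈ 24.093 × (0.4017 + 0.1614 + 0.0648 + 0.0260) ≈ 24.093 × 0.6539 ≈ 15.754 mg/L.

15.8 mg/L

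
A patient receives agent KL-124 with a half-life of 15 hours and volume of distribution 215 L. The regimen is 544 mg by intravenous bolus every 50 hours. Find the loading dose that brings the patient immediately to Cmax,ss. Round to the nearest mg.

604 mg

f = (1/2)^(50/15) ≈ 0.099213; accumulation ratio R = 1/(1−f) ≈ 1.11014.
Loading dose to hit Cmax,ss on first dose: D_load = D_maint·R ≈ 544 × 1.11014 ≈ 603.92 mg.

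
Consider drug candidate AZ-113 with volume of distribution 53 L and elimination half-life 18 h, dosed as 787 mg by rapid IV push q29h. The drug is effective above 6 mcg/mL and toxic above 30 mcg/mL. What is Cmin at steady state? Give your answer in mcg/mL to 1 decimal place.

7.2 mcg/mL

Over one 29-h interval, 29/18 ≈ 1.6111 half-lives elapse, leaving f ≈ 0.3273 of each dose.
Accumulation ratio R = 1/(1 − f) ≈ 1/0.6727 ≈ 1.4865.
Single-dose peak C₀ = D/Vd = 787/53 ≈ 14.849 mcg/mL.
Steady-state peak Cmax,ss = C₀·R ≈ 14.849 × 1.4865 ≈ 22.073 mcg/mL.
Steady-state trough Cmin,ss = Cmax,ss·f ≈ 22.073 × 0.3273 ≈ 7.224 mcg/mL.
Trough 7.2 mcg/mL vs MEC 6 mcg/mL: adequate.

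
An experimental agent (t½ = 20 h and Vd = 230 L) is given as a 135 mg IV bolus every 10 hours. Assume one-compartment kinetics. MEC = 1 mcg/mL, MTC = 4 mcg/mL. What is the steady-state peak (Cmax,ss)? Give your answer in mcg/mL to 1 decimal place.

2.0 mcg/mL

Over one 10-h interval, 10/20 ≈ 0.5 half-lives elapse, leaving f ≈ 0.7071 of each dose.
At steady state, accumulation factor R = 1/(1 − e^(−kτ)) ≈ 3.4141.
Each bolus raises the concentration by D/Vd = 135/230 ≈ 0.587 mcg/mL.
Cmax,ss = C₀/(1 − f) ≈ 0.587/0.2929 ≈ 2.004 mcg/mL.
Peak 2.0 mcg/mL vs MTC 4 mcg/mL: below toxic threshold.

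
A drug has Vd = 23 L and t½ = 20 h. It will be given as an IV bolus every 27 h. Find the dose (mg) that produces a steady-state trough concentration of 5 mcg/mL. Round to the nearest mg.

178 mg

τ/t½ = 27/20 ≈ 1.35, so f = (1/2)^(27/20) ≈ 0.392292.
Cmin,ss = (D/Vd)·f/(1−f), so D = Cmin,ss·Vd·(1−f)/f.
D = 5 × 23 × (1−f)/f ≈ 5 × 23 × 1.54912 ≈ 178.15 mg.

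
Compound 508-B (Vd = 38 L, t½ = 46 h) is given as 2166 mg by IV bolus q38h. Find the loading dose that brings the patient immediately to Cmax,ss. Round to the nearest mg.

4969 mg

f = (1/2)^(38/46) ≈ 0.564057; accumulation ratio R = 1/(1−f) ≈ 2.29388.
Loading dose to hit Cmax,ss on first dose: D_load = D_maint·R ≈ 2166 × 2.29388 ≈ 4968.54 mg.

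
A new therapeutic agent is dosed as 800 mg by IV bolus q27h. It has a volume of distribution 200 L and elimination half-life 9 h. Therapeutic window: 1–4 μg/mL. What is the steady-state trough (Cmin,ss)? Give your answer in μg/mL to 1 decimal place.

0.6 μg/mL

The dosing interval is 3 half-lives, so f = 2^(−3) = 0.125.
Accumulation ratio R = 1/(1 − f) = 1/0.875 = 8/7.
Single-dose peak C₀ = D/Vd = 800/200 = 4 μg/mL.
Steady-state peak Cmax,ss = C₀·R = 4 × 8/7 ≈ 4.571 μg/mL.
Steady-state trough Cmin,ss = Cmax,ss·f ≈ 4.571 × 0.125 ≈ 0.571 μg/mL.
Trough 0.6 μg/mL vs MEC 1 μg/mL: subtherapeutic.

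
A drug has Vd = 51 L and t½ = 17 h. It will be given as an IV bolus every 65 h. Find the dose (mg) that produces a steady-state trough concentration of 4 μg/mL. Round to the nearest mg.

2684 mg

τ/t½ = 65/17 ≈ 3.8235, so f = (1/2)^(65/17) ≈ 0.070632.
Cmin,ss = (D/Vd)·f/(1−f), so D = Cmin,ss·Vd·(1−f)/f.
D = 4 × 51 × (1−f)/f ≈ 4 × 51 × 13.15789 ≈ 2684.21 mg.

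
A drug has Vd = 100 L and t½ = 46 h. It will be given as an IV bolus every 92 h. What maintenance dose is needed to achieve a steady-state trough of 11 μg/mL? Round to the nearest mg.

3300 mg

τ/t½ = 92/46 ≈ 2, so f = (1/2)^(92/46) ≈ 0.250000.
Cmin,ss = (D/Vd)·f/(1−f), so D = Cmin,ss·Vd·(1−f)/f.
D = 11 × 100 × (1−f)/f ≈ 11 × 100 × 3.00000 ≈ 3300.00 mg.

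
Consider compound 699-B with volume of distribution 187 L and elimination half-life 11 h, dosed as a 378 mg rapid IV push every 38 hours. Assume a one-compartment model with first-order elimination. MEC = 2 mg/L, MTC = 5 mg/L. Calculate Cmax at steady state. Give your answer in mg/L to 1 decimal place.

2.2 mg/L

τ/t½ = 38/11 ≈ 3.4545, so fraction remaining f = (1/2)^(38/11) ≈ 0.0912.
At steady state, accumulation factor R = 1/(1 − e^(−kτ)) ≈ 1.1004.
Single-dose peak C₀ = D/Vd = 378/187 ≈ 2.021 mg/L.
Steady-state peak Cmax,ss = C₀·R ≈ 2.021 × 1.1004 ≈ 2.224 mg/L.
Peak 2.2 mg/L vs MTC 5 mg/L: below toxic threshold.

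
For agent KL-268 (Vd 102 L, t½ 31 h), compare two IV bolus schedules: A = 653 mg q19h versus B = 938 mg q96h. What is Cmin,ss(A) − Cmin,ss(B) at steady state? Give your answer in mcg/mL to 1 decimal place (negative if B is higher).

Regimen A: f = (1/2)^(19/31) ≈ 0.6539; Cmin,ss = (653/102)·f/(1−f) ≈ 12.095 mcg/mL.
Regimen B: f = (1/2)^(96/31) ≈ 0.1169; Cmin,ss = (938/102)·f/(1−f) ≈ 1.217 mcg/mL.
Difference ≈ 12.095 − 1.217 ≈ 10.878 mcg/mL.

10.9 mcg/mL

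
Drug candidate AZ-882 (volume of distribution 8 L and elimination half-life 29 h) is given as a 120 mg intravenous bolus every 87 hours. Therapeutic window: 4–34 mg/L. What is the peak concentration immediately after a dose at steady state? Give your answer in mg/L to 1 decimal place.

The dosing interval is 3 half-lives, so f = 2^(−3) = 0.125.
At steady state, R = 1/(1 − 0.125) = 8/7.
Single-dose peak C₀ = D/Vd = 120/8 = 15 mg/L.
Steady-state peak Cmax,ss = C₀·R = 15 × 8/7 ≈ 17.143 mg/L.
Peak 17.1 mg/L vs MTC 34 mg/L: below toxic threshold.

17.1 mg/L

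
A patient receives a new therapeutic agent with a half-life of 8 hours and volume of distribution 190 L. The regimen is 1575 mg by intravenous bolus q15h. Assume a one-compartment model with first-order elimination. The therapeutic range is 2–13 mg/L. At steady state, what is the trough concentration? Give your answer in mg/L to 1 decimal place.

3.1 mg/L

k = ln2/t½ = ln2/8 ≈ 0.086643 h⁻¹; fraction remaining f = e^(−kτ) = e^(−0.086643×15) ≈ 0.2726.
At steady state, accumulation factor R = 1/(1 − e^(−kτ)) ≈ 1.3748.
Single-dose peak C₀ = D/Vd = 1575/190 ≈ 8.289 mg/L.
Steady-state peak Cmax,ss = C₀·R ≈ 8.289 × 1.3748 ≈ 11.396 mg/L.
One interval later, Cmin,ss = Cmax,ss·e^(−kτ) ≈ 11.396 × 0.2726 ≈ 3.107 mg/L.
Trough 3.1 mg/L vs MEC 2 mg/L: adequate.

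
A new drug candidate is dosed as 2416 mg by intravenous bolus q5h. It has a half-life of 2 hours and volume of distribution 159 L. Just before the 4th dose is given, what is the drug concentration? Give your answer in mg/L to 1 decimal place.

3.2 mg/L

f = (1/2)^(τ/t½) = (1/2)^(5/2) ≈ 0.1768.
C₀ = D/Vd = 2416/159 ≈ 15.195 mg/L.
Before the 4th dose, 3 doses have been given. Superposition: Cmin = C₀·(f + f² + … + f^3).
≈ 15.195 × (0.1768 + 0.0313 + 0.0055) ≈ 15.195 × 0.2136 ≈ 3.246 mg/L.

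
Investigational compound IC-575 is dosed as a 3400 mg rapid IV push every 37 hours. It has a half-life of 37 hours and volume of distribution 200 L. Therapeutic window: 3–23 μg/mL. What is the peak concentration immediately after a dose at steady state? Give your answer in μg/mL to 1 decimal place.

τ = 37 h = 1 half-life, so f = (1/2)^1 = 0.5.
At steady state, R = 1/(1 − 0.5) = 2/1.
Single-dose peak C₀ = D/Vd = 3400/200 = 17 μg/mL.
Steady-state peak Cmax,ss = C₀·R = 17 × 2/1 ≈ 34.000 μg/mL.
Peak 34.0 μg/mL vs MTC 23 μg/mL: exceeds toxic threshold.

34.0 μg/mL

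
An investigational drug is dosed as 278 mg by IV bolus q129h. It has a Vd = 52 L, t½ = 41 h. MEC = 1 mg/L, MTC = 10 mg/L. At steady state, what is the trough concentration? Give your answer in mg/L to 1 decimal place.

τ/t½ = 129/41 ≈ 3.1463, so fraction remaining f = (1/2)^(129/41) ≈ 0.1129.
Single-dose peak C₀ = D/Vd = 278/52 ≈ 5.346 mg/L.
Steady-state trough Cmin,ss = C₀·f/(1−f) ≈ 5.346 × 0.1129/0.8871 ≈ 0.680 mg/L.
Trough 0.7 mg/L vs MEC 1 mg/L: subtherapeutic.

0.7 mg/L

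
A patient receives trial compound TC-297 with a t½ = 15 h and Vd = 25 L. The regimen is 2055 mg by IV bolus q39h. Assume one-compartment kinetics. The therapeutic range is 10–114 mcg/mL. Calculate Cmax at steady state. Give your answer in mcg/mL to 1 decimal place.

98.4 mcg/mL

τ/t½ = 39/15 ≈ 2.6, so fraction remaining f = (1/2)^(39/15) ≈ 0.1649.
At steady state, accumulation factor R = 1/(1 − e^(−kτ)) ≈ 1.1975.
Single-dose peak C₀ = D/Vd = 2055/25 ≈ 82.200 mcg/mL.
Cmax,ss = C₀/(1 − f) ≈ 82.200/0.8351 ≈ 98.431 mcg/mL.
Peak 98.4 mcg/mL vs MTC 114 mcg/mL: below toxic threshold.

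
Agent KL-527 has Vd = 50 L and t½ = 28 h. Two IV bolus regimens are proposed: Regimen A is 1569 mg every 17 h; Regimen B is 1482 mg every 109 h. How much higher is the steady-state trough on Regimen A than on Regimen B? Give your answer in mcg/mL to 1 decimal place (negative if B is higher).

Regimen A: f = (1/2)^(17/28) ≈ 0.6565; Cmin,ss = (1569/50)·f/(1−f) ≈ 59.974 mcg/mL.
Regimen B: f = (1/2)^(109/28) ≈ 0.0673; Cmin,ss = (1482/50)·f/(1−f) ≈ 2.139 mcg/mL.
Difference ≈ 59.974 − 2.139 ≈ 57.835 mcg/mL.

57.8 mcg/mL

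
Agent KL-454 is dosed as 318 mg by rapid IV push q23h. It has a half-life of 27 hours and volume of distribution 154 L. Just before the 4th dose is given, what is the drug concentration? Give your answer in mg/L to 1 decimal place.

2.1 mg/L

f = (1/2)^(τ/t½) = (1/2)^(23/27) ≈ 0.5541.
C₀ = D/Vd = 318/154 ≈ 2.065 mg/L.
Before the 4th dose, 3 doses have been given. Superposition: Cmin = C₀·(f + f² + … + f^3).
≈ 2.065 × (0.5541 + 0.3070 + 0.1701) ≈ 2.065 × 1.0312 ≈ 2.129 mg/L.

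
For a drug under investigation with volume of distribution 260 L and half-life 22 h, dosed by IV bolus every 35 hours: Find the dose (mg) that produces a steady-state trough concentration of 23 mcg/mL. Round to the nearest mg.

τ/t½ = 35/22 ≈ 1.5909, so f = (1/2)^(35/22) ≈ 0.331962.
Cmin,ss = (D/Vd)·f/(1−f), so D = Cmin,ss·Vd·(1−f)/f.
D = 23 × 260 × (1−f)/f ≈ 23 × 260 × 2.01239 ≈ 12034.09 mg.

12034 mg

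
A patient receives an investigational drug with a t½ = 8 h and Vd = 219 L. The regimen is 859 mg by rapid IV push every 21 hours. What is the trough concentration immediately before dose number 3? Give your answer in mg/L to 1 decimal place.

0.7 mg/L

f = (1/2)^(τ/t½) = (1/2)^(21/8) ≈ 0.1621.
C₀ = D/Vd = 859/219 ≈ 3.922 mg/L.
Before the 3rd dose, 2 doses have been given. Superposition: Cmin = C₀·(f + f²).
≈ 3.922 × (0.1621 + 0.0263) ≈ 3.922 × 0.1884 ≈ 0.739 mg/L.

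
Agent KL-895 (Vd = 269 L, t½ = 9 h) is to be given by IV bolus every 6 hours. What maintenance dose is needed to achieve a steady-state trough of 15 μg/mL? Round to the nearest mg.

τ/t½ = 6/9 ≈ 0.66667, so f = (1/2)^(6/9) ≈ 0.629961.
Cmin,ss = (D/Vd)·f/(1−f), so D = Cmin,ss·Vd·(1−f)/f.
D = 15 × 269 × (1−f)/f ≈ 15 × 269 × 0.58740 ≈ 2370.16 mg.

2370 mg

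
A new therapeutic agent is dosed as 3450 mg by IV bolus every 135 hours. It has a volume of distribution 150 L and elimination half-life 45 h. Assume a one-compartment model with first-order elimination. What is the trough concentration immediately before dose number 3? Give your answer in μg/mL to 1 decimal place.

f = (1/2)^(τ/t½) = (1/2)^(135/45) ≈ 0.1250.
C₀ = D/Vd = 3450/150 ≈ 23.000 μg/mL.
Before the 3rd dose, 2 doses have been given. Superposition: Cmin = C₀·(f + f²).
≈ 23.000 × (0.1250 + 0.0156) ≈ 23.000 × 0.1406 ≈ 3.234 μg/mL.

3.2 μg/mL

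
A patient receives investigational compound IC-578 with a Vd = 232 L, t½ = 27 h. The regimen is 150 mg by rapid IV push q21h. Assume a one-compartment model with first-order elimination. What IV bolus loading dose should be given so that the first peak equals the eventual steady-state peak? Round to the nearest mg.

f = (1/2)^(21/27) ≈ 0.583265; accumulation ratio R = 1/(1−f) ≈ 2.39961.
Loading dose to hit Cmax,ss on first dose: D_load = D_maint·R ≈ 150 × 2.39961 ≈ 359.94 mg.

360 mg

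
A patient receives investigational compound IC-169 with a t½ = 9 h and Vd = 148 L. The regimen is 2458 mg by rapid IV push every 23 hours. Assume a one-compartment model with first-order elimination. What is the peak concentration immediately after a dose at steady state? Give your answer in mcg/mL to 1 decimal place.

20.0 mcg/mL

τ/t½ = 23/9 ≈ 2.5556, so fraction remaining f = (1/2)^(23/9) ≈ 0.1701.
Accumulation ratio R = 1/(1 − f) ≈ 1/0.8299 ≈ 1.2050.
Each bolus raises the concentration by D/Vd = 2458/148 ≈ 16.608 mcg/mL.
Steady-state peak Cmax,ss = C₀·R ≈ 16.608 × 1.2050 ≈ 20.013 mcg/mL.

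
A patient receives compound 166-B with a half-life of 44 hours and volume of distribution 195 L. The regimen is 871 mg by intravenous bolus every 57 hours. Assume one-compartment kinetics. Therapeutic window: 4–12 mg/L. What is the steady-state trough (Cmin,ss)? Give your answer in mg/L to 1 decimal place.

τ/t½ = 57/44 ≈ 1.2955, so fraction remaining f = (1/2)^(57/44) ≈ 0.4074.
At steady state, accumulation factor R = 1/(1 − e^(−kτ)) ≈ 1.6875.
Each bolus raises the concentration by D/Vd = 871/195 ≈ 4.467 mg/L.
Cmax,ss = C₀/(1 − f) ≈ 4.467/0.5926 ≈ 7.538 mg/L.
Steady-state trough Cmin,ss = Cmax,ss·f ≈ 7.538 × 0.4074 ≈ 3.071 mg/L.
Trough 3.1 mg/L vs MEC 4 mg/L: subtherapeutic.

3.1 mg/L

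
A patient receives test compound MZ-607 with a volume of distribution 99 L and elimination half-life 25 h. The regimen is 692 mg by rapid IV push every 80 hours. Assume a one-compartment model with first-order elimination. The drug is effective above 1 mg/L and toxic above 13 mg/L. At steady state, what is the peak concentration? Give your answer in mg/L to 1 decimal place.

7.8 mg/L

τ/t½ = 80/25 ≈ 3.2, so fraction remaining f = (1/2)^(80/25) ≈ 0.1088.
At steady state, accumulation factor R = 1/(1 − e^(−kτ)) ≈ 1.1221.
Each bolus raises the concentration by D/Vd = 692/99 ≈ 6.990 mg/L.
Steady-state peak Cmax,ss = C₀·R ≈ 6.990 × 1.1221 ≈ 7.843 mg/L.
Peak 7.8 mg/L vs MTC 13 mg/L: below toxic threshold.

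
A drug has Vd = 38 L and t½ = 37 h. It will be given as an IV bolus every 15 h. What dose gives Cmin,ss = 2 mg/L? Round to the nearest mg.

25 mg

τ/t½ = 15/37 ≈ 0.40541, so f = (1/2)^(15/37) ≈ 0.755024.
Cmin,ss = (D/Vd)·f/(1−f), so D = Cmin,ss·Vd·(1−f)/f.
D = 2 × 38 × (1−f)/f ≈ 2 × 38 × 0.32446 ≈ 24.66 mg.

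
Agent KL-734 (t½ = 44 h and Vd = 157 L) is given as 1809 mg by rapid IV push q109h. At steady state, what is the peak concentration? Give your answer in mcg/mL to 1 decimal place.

14.0 mcg/mL

k = ln2/t½ = ln2/44 ≈ 0.015753 h⁻¹; fraction remaining f = e^(−kτ) = e^(−0.015753×109) ≈ 0.1796.
At steady state, accumulation factor R = 1/(1 − e^(−kτ)) ≈ 1.2189.
Each bolus raises the concentration by D/Vd = 1809/157 ≈ 11.522 mcg/mL.
Steady-state peak Cmax,ss = C₀·R ≈ 11.522 × 1.2189 ≈ 14.044 mcg/mL.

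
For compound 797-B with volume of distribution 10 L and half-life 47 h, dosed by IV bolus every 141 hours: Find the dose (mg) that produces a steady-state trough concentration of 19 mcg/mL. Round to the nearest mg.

1330 mg

τ/t½ = 141/47 ≈ 3, so f = (1/2)^(141/47) ≈ 0.125000.
Cmin,ss = (D/Vd)·f/(1−f), so D = Cmin,ss·Vd·(1−f)/f.
D = 19 × 10 × (1−f)/f ≈ 19 × 10 × 7.00000 ≈ 1330.00 mg.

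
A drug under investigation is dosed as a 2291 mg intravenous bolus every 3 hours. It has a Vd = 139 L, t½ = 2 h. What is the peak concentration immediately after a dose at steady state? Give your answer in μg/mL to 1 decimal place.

25.5 μg/mL

k = ln2/t½ = ln2/2 ≈ 0.346574 h⁻¹; fraction remaining f = e^(−kτ) = e^(−0.346574×3) ≈ 0.3536.
At steady state, accumulation factor R = 1/(1 − e^(−kτ)) ≈ 1.5470.
Each bolus raises the concentration by D/Vd = 2291/139 ≈ 16.482 μg/mL.
Steady-state peak Cmax,ss = C₀·R ≈ 16.482 × 1.5470 ≈ 25.498 μg/mL.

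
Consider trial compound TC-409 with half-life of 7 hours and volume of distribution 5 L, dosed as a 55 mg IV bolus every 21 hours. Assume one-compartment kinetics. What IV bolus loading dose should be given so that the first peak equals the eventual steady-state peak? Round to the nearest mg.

63 mg

f = (1/2)^(21/7) ≈ 0.125000; accumulation ratio R = 1/(1−f) ≈ 1.14286.
Loading dose to hit Cmax,ss on first dose: D_load = D_maint·R ≈ 55 × 1.14286 ≈ 62.86 mg.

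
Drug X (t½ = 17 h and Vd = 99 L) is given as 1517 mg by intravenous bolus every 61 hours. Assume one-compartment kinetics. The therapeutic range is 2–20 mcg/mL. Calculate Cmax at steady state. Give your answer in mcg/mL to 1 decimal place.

τ/t½ = 61/17 ≈ 3.5882, so fraction remaining f = (1/2)^(61/17) ≈ 0.0831.
Accumulation ratio R = 1/(1 − f) ≈ 1/0.9169 ≈ 1.0906.
Each bolus raises the concentration by D/Vd = 1517/99 ≈ 15.323 mcg/mL.
Steady-state peak Cmax,ss = C₀·R ≈ 15.323 × 1.0906 ≈ 16.711 mcg/mL.
Peak 16.7 mcg/mL vs MTC 20 mcg/mL: below toxic threshold.

16.7 mcg/mL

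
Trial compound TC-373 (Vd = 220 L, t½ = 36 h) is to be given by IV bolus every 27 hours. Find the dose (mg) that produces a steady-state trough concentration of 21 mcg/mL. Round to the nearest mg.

3150 mg

τ/t½ = 27/36 ≈ 0.75, so f = (1/2)^(27/36) ≈ 0.594604.
Cmin,ss = (D/Vd)·f/(1−f), so D = Cmin,ss·Vd·(1−f)/f.
D = 21 × 220 × (1−f)/f ≈ 21 × 220 × 0.68179 ≈ 3149.87 mg.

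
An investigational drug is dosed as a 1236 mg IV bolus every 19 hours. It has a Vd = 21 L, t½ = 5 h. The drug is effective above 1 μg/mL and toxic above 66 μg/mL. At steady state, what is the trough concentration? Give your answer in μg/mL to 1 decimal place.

4.6 μg/mL

k = ln2/t½ = ln2/5 ≈ 0.138629 h⁻¹; fraction remaining f = e^(−kτ) = e^(−0.138629×19) ≈ 0.0718.
Each bolus raises the concentration by D/Vd = 1236/21 ≈ 58.857 μg/mL.
Steady-state trough Cmin,ss = C₀·f/(1−f) ≈ 58.857 × 0.0718/0.9282 ≈ 4.553 μg/mL.
Trough 4.6 μg/mL vs MEC 1 μg/mL: adequate.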